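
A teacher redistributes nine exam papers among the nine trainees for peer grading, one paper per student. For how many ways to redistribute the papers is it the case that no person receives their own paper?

The number of derangements of 9 is !9 = Σ_{k=0}^{9} (-1)^k·9!/k!
= 9! - 9!/1! + 9!/2! - 9!/3! + 9!/4! - 9!/5! + 9!/6! - 9!/7! + 9!/8! - 9!/9!
= 362880 - 362880 + 181440 - 60480 + 15120 - 3024 + 504 - 72 + 9 - 1
= 133496

133496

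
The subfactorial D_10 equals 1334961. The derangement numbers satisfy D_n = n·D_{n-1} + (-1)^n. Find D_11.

14684570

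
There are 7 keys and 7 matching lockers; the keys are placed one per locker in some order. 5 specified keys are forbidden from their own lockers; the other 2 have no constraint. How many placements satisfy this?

2428

Inclusion-exclusion on the 5 forbidden self-matches:
Σ_{j=0}^{5} (-1)^j C(5,j)(7-j)!
= C(5,0)·7! - C(5,1)·6! + C(5,2)·5! - C(5,3)·4! + C(5,4)·3! - C(5,5)·2!
= 5040 - 3600 + 1200 - 240 + 30 - 2
= 2428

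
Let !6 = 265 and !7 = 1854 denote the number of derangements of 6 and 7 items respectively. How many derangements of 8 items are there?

14833

!8 = (8-1)·(!7 + !6) = 7·(1854 + 265) = 7·2119 = 14833.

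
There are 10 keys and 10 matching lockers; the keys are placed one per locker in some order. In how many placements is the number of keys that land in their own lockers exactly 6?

Pick the 6 fixed positions: C(10,6) = 210 ways.
The remaining 4 must be deranged: !4 = 9.
Total: 210 × 9 = 1890.

1890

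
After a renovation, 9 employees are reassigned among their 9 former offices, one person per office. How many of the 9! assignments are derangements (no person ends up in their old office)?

!9 = 9! · Σ_{k=0}^{9} (-1)^k/k!
= 9! - 9!/1! + 9!/2! - 9!/3! + 9!/4! - 9!/5! + 9!/6! - 9!/7! + 9!/8! - 9!/9!
= 362880 - 362880 + 181440 - 60480 + 15120 - 3024 + 504 - 72 + 9 - 1
= 133496

133496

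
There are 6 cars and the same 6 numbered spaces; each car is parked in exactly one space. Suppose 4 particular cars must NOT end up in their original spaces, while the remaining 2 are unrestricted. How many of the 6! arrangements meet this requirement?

Inclusion-exclusion on the 4 forbidden self-matches:
Σ_{j=0}^{4} (-1)^j C(4,j)(6-j)!
= C(4,0)·6! - C(4,1)·5! + C(4,2)·4! - C(4,3)·3! + C(4,4)·2!
= 720 - 480 + 144 - 24 + 2
= 362

362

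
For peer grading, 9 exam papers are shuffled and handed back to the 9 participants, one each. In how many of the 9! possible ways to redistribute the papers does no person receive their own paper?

Recurrence: !9 = 9·!8 + (-1)^9.
!9 = 9·14833 - 1 = 133496

133496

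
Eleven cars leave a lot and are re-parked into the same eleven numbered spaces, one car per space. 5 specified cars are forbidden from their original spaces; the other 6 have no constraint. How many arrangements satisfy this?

Inclusion-exclusion on the 5 forbidden self-matches:
Σ_{j=0}^{5} (-1)^j C(5,j)(11-j)!
= C(5,0)·11! - C(5,1)·10! + C(5,2)·9! - C(5,3)·8! + C(5,4)·7! - C(5,5)·6!
= 39916800 - 18144000 + 3628800 - 403200 + 25200 - 720
= 25022880

25022880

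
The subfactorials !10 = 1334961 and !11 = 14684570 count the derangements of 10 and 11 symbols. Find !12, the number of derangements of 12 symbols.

176214841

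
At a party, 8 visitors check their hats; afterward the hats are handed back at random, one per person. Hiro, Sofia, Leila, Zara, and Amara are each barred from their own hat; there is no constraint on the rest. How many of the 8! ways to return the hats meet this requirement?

Let A_j be the event that the j-th constrained one is fixed. By inclusion-exclusion over the 5 events:
Σ_{j=0}^{5} (-1)^j C(5,j)(8-j)!
= C(5,0)·8! - C(5,1)·7! + C(5,2)·6! - C(5,3)·5! + C(5,4)·4! - C(5,5)·3!
= 40320 - 25200 + 7200 - 1200 + 120 - 6
= 21234

21234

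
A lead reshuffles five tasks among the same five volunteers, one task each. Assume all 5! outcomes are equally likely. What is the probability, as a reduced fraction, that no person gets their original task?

Favorable outcomes: !5 = 44.
Total outcomes: 5! = 120.
Probability = 44/120 = 11/30.

11/30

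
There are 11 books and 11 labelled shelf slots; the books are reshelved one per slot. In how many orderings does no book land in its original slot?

!11 = 11! · Σ_{k=0}^{11} (-1)^k/k!
= 11! - 11!/1! + 11!/2! - 11!/3! + 11!/4! - 11!/5! + 11!/6! - 11!/7! + 11!/8! - 11!/9! + 11!/10! - 11!/11!
= 39916800 - 39916800 + 19958400 - 6652800 + 1663200 - 332640 + 55440 - 7920 + 990 - 110 + 11 - 1
= 14684570

14684570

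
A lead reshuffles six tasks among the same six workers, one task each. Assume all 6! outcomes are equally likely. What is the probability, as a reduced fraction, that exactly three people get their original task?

Favorable outcomes: C(6,3)·!3 = 20·2 = 40.
Total outcomes: 6! = 720.
Probability = 40/720 = 1/18.

1/18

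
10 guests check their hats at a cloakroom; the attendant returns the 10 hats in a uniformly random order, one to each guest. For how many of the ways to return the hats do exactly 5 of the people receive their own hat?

Pick the 5 fixed positions: C(10,5) = 252 ways.
The remaining 5 must be deranged: !5 = 44.
Total: 252 × 44 = 11088.

11088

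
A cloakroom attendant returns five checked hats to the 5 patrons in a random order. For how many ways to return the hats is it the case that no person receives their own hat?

44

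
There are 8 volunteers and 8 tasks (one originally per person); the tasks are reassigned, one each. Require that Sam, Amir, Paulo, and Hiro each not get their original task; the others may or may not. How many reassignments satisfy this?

24024

Inclusion-exclusion on the 4 forbidden self-matches:
Σ_{j=0}^{4} (-1)^j C(4,j)(8-j)!
= C(4,0)·8! - C(4,1)·7! + C(4,2)·6! - C(4,3)·5! + C(4,4)·4!
= 40320 - 20160 + 4320 - 480 + 24
= 24024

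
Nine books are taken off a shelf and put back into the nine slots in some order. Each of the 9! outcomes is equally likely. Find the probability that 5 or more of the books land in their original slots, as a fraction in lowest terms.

Favorable outcomes: Σ_{i≥5} C(9,i)·!(9-i) = 126·9 + 84·2 + 36·1 + 9·0 + 1·1 = 1339.
Total outcomes: 9! = 362880.
Probability = 1339/362880 = 1339/362880.

1339/362880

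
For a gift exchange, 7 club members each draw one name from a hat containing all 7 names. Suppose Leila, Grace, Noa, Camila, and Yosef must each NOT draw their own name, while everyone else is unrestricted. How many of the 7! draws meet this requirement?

2428

Inclusion-exclusion on the 5 forbidden self-matches:
Σ_{j=0}^{5} (-1)^j C(5,j)(7-j)!
= C(5,0)·7! - C(5,1)·6! + C(5,2)·5! - C(5,3)·4! + C(5,4)·3! - C(5,5)·2!
= 5040 - 3600 + 1200 - 240 + 30 - 2
= 2428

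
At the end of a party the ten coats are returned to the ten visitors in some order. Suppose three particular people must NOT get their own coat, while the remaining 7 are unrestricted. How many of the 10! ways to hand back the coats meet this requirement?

2656080

Let A_j be the event that the j-th constrained one is fixed. By inclusion-exclusion over the 3 events:
Σ_{j=0}^{3} (-1)^j C(3,j)(10-j)!
= C(3,0)·10! - C(3,1)·9! + C(3,2)·8! - C(3,3)·7!
= 3628800 - 1088640 + 120960 - 5040
= 2656080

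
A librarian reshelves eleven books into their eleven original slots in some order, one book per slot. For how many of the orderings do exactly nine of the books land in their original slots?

55

Pick the 9 fixed positions: C(11,9) = 55 ways.
The remaining 2 must be deranged: !2 = 1.
Total: 55 × 1 = 55.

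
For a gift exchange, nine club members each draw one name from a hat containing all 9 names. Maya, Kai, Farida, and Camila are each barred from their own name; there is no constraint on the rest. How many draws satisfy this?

229080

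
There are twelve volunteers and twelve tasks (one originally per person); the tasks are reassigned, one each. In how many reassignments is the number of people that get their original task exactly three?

29369120

Pick the 3 fixed positions: C(12,3) = 220 ways.
The other 9 form a derangement: !9 = 133496.
Total: 220 × 133496 = 29369120.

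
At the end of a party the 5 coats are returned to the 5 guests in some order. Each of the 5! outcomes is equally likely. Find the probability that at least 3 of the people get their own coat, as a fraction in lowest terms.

11/120

Favorable outcomes: Σ_{i≥3} C(5,i)·!(5-i) = 10·1 + 5·0 + 1·1 = 11.
Total outcomes: 5! = 120.
Probability = 11/120 = 11/120.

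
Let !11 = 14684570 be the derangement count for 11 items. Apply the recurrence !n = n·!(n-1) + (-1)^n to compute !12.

176214841

!12 = 12·14684570 + 1 = 176214841.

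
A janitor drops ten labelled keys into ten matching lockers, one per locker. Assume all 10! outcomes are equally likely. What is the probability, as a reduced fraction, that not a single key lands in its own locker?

16481/44800

Favorable outcomes: !10 = 1334961.
Total outcomes: 10! = 3628800.
Probability = 1334961/3628800 = 16481/44800.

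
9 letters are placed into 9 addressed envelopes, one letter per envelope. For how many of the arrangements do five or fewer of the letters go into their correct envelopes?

362675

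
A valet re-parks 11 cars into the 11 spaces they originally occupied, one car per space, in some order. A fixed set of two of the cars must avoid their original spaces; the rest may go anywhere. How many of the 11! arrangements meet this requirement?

Inclusion-exclusion on the 2 forbidden self-matches:
Σ_{j=0}^{2} (-1)^j C(2,j)(11-j)!
= C(2,0)·11! - C(2,1)·10! + C(2,2)·9!
= 39916800 - 7257600 + 362880
= 33022080

33022080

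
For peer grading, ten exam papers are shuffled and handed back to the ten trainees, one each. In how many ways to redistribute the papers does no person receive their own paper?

!10 is the nearest integer to 10!/e.
10! = 3628800, and 3628800/e ≈ 1334960.92, so !10 = 1334961.

1334961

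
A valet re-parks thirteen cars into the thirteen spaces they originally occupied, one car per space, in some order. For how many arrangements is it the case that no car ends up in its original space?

2290792932

Use !n = (n-1)(!(n-1) + !(n-2)).
!13 = 12·(176214841 + 14684570) = 12·190899411 = 2290792932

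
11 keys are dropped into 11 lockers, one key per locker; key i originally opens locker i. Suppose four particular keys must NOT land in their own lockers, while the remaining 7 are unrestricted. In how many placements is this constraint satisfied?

Let A_j be the event that the j-th constrained one is fixed. By inclusion-exclusion over the 4 events:
Σ_{j=0}^{4} (-1)^j C(4,j)(11-j)!
= C(4,0)·11! - C(4,1)·10! + C(4,2)·9! - C(4,3)·8! + C(4,4)·7!
= 39916800 - 14515200 + 2177280 - 161280 + 5040
= 27422640

27422640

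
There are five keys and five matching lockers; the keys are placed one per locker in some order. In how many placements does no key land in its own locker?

44

Use !n = (n-1)(!(n-1) + !(n-2)).
!5 = 4·(9 + 2) = 4·11 = 44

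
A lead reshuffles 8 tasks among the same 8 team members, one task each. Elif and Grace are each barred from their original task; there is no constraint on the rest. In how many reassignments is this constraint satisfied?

30960

Inclusion-exclusion on the 2 forbidden self-matches:
Σ_{j=0}^{2} (-1)^j C(2,j)(8-j)!
= C(2,0)·8! - C(2,1)·7! + C(2,2)·6!
= 40320 - 10080 + 720
= 30960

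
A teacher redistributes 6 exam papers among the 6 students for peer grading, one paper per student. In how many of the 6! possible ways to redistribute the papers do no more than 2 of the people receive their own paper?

Sum C(6,i)·!(6-i) for i = 0..2:
  i=0: C(6,0)·!6 = 1·265 = 265
  i=1: C(6,1)·!5 = 6·44 = 264
  i=2: C(6,2)·!4 = 15·9 = 135
Total = 664.

664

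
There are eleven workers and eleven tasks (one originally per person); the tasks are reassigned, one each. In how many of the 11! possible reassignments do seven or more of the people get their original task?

3356

Sum C(11,i)·!(11-i) for i = 7..11:
  i=7: C(11,7)·!4 = 330·9 = 2970
  i=8: C(11,8)·!3 = 165·2 = 330
  i=9: C(11,9)·!2 = 55·1 = 55
  i=10: C(11,10)·!1 = 11·0 = 0
  i=11: C(11,11)·!0 = 1·1 = 1
Total = 3356.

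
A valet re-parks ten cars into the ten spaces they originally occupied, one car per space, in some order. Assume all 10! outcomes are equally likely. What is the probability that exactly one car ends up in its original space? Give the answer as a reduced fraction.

16687/45360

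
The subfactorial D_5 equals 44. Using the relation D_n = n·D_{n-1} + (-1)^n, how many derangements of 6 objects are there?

265

D_6 = 6·44 + 1 = 265.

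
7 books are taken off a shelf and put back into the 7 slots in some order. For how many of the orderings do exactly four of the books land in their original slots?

Pick the 4 fixed positions: C(7,4) = 35 ways.
The other 3 form a derangement: !3 = 2.
Total: 35 × 2 = 70.

70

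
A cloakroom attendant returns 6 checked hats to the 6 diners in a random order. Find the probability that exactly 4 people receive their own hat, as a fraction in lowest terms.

Favorable outcomes: C(6,4)·!2 = 15·1 = 15.
Total outcomes: 6! = 720.
Probability = 15/720 = 1/48.

1/48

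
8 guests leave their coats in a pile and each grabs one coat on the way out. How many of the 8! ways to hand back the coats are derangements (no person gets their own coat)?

14833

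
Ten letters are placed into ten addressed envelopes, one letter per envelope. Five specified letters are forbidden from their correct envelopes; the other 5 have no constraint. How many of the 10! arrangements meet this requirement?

Let A_j be the event that the j-th constrained one is fixed. By inclusion-exclusion over the 5 events:
Σ_{j=0}^{5} (-1)^j C(5,j)(10-j)!
= C(5,0)·10! - C(5,1)·9! + C(5,2)·8! - C(5,3)·7! + C(5,4)·6! - C(5,5)·5!
= 3628800 - 1814400 + 403200 - 50400 + 3600 - 120
= 2170680

2170680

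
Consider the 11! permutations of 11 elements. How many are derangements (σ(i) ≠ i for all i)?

!11 is the nearest integer to 11!/e.
11! = 39916800, and 39916800/e ≈ 14684570.08, so !11 = 14684570.

14684570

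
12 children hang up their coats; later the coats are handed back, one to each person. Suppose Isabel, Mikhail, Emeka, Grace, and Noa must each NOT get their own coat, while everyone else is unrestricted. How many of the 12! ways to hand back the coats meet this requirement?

312273360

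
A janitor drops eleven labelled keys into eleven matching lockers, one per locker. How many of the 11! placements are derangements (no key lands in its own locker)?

14684570

Recurrence: !11 = 11·!10 + (-1)^11.
!11 = 11·1334961 - 1 = 14684570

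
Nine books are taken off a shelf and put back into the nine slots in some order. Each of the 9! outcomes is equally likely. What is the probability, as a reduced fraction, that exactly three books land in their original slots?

Favorable outcomes: C(9,3)·!6 = 84·265 = 22260.
Total outcomes: 9! = 362880.
Probability = 22260/362880 = 53/864.

53/864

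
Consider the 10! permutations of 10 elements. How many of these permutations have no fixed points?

1334961

!10 is the nearest integer to 10!/e.
10! = 3628800, and 3628800/e ≈ 1334960.92, so !10 = 1334961.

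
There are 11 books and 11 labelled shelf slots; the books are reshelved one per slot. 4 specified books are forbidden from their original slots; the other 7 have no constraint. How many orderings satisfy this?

27422640

Let A_j be the event that the j-th constrained one is fixed. By inclusion-exclusion over the 4 events:
Σ_{j=0}^{4} (-1)^j C(4,j)(11-j)!
= C(4,0)·11! - C(4,1)·10! + C(4,2)·9! - C(4,3)·8! + C(4,4)·7!
= 39916800 - 14515200 + 2177280 - 161280 + 5040
= 27422640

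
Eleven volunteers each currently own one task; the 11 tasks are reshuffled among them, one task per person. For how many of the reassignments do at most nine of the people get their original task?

39916799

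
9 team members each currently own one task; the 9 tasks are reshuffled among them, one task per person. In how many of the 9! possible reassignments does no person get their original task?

The subfactorial !9 = [9!/e] (nearest integer).
9! = 362880, and 362880/e ≈ 133496.09, so !9 = 133496.

133496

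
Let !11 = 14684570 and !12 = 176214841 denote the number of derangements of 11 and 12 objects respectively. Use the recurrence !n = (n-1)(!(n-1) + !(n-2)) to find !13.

!13 = (13-1)·(!12 + !11) = 12·(176214841 + 14684570) = 12·190899411 = 2290792932.

2290792932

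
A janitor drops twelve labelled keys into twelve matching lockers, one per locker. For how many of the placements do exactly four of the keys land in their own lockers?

7342335

Pick the 4 fixed positions: C(12,4) = 495 ways.
The other 8 form a derangement: !8 = 14833.
Total: 495 × 14833 = 7342335.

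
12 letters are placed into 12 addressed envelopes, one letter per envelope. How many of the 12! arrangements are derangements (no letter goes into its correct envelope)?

176214841

By inclusion-exclusion, !12 = Σ (-1)^k · 12!/k! for k=0..12
= 12! - 12!/1! + 12!/2! - 12!/3! + 12!/4! - 12!/5! + 12!/6! - 12!/7! + 12!/8! - 12!/9! + 12!/10! - 12!/11! + 12!/12!
= 479001600 - 479001600 + 239500800 - 79833600 + 19958400 - 3991680 + 665280 - 95040 + 11880 - 1320 + 132 - 12 + 1
= 176214841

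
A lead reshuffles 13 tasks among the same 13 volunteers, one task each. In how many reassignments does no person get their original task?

!13 is the nearest integer to 13!/e.
13! = 6227020800, and 6227020800/e ≈ 2290792932.07, so !13 = 2290792932.

2290792932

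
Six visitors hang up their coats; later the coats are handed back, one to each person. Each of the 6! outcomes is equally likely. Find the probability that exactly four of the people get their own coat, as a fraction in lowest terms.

Favorable outcomes: C(6,4)·!2 = 15·1 = 15.
Total outcomes: 6! = 720.
Probability = 15/720 = 1/48.

1/48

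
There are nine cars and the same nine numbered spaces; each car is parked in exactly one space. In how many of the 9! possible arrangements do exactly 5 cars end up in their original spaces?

Pick the 5 fixed positions: C(9,5) = 126 ways.
The other 4 form a derangement: !4 = 9.
Total: 126 × 9 = 1134.

1134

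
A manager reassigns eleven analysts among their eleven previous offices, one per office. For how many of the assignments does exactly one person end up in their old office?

Pick the single fixed position: C(11,1) = 11 ways.
The remaining 10 must be deranged: !10 = 1334961.
Total: 11 × 1334961 = 14684571.

14684571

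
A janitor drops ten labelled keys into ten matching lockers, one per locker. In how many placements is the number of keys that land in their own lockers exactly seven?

240

Choose which 7 of the 10 are fixed: C(10,7) = 120.
The remaining 3 must be deranged: !3 = 2.
Total: 120 × 2 = 240.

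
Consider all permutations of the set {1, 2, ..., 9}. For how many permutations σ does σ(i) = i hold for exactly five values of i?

Pick the 5 fixed positions: C(9,5) = 126 ways.
The remaining 4 must be deranged: !4 = 9.
Total: 126 × 9 = 1134.

1134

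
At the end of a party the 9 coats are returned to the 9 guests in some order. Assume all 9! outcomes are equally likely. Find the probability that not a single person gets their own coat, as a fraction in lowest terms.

16687/45360

Favorable outcomes: !9 = 133496.
Total outcomes: 9! = 362880.
Probability = 133496/362880 = 16687/45360.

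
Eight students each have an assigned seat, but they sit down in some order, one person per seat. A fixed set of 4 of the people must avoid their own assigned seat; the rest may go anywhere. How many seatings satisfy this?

Inclusion-exclusion on the 4 forbidden self-matches:
Σ_{j=0}^{4} (-1)^j C(4,j)(8-j)!
= C(4,0)·8! - C(4,1)·7! + C(4,2)·6! - C(4,3)·5! + C(4,4)·4!
= 40320 - 20160 + 4320 - 480 + 24
= 24024

24024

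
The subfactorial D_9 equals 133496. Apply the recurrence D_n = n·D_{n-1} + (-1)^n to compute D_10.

1334961

D_10 = 10·133496 + 1 = 1334961.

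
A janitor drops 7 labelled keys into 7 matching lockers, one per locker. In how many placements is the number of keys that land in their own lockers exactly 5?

Choose which 5 of the 7 are fixed: C(7,5) = 21.
The remaining 2 must be deranged: !2 = 1.
Total: 21 × 1 = 21.

21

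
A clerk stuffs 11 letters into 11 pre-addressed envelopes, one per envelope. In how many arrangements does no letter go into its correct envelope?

14684570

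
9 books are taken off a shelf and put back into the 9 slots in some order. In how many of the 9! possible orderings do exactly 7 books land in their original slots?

Pick the 7 fixed positions: C(9,7) = 36 ways.
The other 2 form a derangement: !2 = 1.
Total: 36 × 1 = 36.

36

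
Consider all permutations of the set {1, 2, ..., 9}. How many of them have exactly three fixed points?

22260

Choose which 3 of the 9 are fixed: C(9,3) = 84.
The other 6 form a derangement: !6 = 265.
Total: 84 × 265 = 22260.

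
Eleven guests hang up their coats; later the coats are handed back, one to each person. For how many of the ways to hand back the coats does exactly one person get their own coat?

Choose which one of the 11 is fixed: C(11,1) = 11.
The other 10 form a derangement: !10 = 1334961.
Total: 11 × 1334961 = 14684571.

14684571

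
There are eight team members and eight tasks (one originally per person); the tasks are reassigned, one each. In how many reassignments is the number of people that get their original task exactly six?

28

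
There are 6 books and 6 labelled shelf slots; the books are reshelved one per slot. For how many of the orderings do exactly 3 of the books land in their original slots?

40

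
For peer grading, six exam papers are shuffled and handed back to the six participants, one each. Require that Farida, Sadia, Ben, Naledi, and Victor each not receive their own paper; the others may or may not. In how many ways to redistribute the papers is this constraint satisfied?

309

Inclusion-exclusion on the 5 forbidden self-matches:
Σ_{j=0}^{5} (-1)^j C(5,j)(6-j)!
= C(5,0)·6! - C(5,1)·5! + C(5,2)·4! - C(5,3)·3! + C(5,4)·2! - C(5,5)·1!
= 720 - 600 + 240 - 60 + 10 - 1
= 309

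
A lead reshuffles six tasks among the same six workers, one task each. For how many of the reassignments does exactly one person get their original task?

264

Pick the single fixed position: C(6,1) = 6 ways.
The other 5 form a derangement: !5 = 44.
Total: 6 × 44 = 264.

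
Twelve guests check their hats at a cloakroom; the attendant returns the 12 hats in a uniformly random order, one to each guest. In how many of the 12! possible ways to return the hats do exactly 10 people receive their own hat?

Choose which 10 of the 12 are fixed: C(12,10) = 66.
The other 2 form a derangement: !2 = 1.
Total: 66 × 1 = 66.

66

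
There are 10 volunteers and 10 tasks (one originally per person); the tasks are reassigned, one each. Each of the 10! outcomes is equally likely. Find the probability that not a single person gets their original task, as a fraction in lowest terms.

16481/44800

Favorable outcomes: !10 = 1334961.
Total outcomes: 10! = 3628800.
Probability = 1334961/3628800 = 16481/44800.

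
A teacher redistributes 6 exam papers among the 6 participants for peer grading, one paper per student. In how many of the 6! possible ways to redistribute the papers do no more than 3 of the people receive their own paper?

704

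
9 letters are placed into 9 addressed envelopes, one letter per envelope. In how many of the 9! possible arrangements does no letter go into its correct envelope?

133496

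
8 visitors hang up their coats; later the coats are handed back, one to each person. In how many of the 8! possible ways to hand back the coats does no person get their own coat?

14833

!8 is the nearest integer to 8!/e.
8! = 40320, and 40320/e ≈ 14832.90, so !8 = 14833.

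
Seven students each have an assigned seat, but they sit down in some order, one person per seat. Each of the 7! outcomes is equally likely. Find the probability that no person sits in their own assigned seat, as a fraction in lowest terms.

103/280

Favorable outcomes: !7 = 1854.
Total outcomes: 7! = 5040.
Probability = 1854/5040 = 103/280.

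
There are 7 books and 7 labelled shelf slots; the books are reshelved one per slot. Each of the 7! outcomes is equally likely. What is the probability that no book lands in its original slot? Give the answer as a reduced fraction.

Favorable outcomes: !7 = 1854.
Total outcomes: 7! = 5040.
Probability = 1854/5040 = 103/280.

103/280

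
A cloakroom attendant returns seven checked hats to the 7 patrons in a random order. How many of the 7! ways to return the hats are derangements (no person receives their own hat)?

By inclusion-exclusion, !7 = Σ (-1)^k · 7!/k! for k=0..7
= 7! - 7!/1! + 7!/2! - 7!/3! + 7!/4! - 7!/5! + 7!/6! - 7!/7!
= 5040 - 5040 + 2520 - 840 + 210 - 42 + 7 - 1
= 1854

1854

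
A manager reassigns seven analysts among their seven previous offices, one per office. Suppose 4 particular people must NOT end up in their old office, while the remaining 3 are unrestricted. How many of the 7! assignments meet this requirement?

Inclusion-exclusion on the 4 forbidden self-matches:
Σ_{j=0}^{4} (-1)^j C(4,j)(7-j)!
= C(4,0)·7! - C(4,1)·6! + C(4,2)·5! - C(4,3)·4! + C(4,4)·3!
= 5040 - 2880 + 720 - 96 + 6
= 2790

2790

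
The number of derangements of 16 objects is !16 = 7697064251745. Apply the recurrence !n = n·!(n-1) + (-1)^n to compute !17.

130850092279664

!17 = 17·7697064251745 - 1 = 130850092279664.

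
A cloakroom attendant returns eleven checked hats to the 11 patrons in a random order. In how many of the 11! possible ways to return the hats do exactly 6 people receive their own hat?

Pick the 6 fixed positions: C(11,6) = 462 ways.
The remaining 5 must be deranged: !5 = 44.
Total: 462 × 44 = 20328.

20328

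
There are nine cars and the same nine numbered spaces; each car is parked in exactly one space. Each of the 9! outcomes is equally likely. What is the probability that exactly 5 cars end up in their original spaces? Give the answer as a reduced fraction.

Favorable outcomes: C(9,5)·!4 = 126·9 = 1134.
Total outcomes: 9! = 362880.
Probability = 1134/362880 = 1/320.

1/320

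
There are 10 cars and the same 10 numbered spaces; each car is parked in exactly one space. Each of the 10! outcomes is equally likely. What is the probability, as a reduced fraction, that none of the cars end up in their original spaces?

16481/44800

Favorable outcomes: !10 = 1334961.
Total outcomes: 10! = 3628800.
Probability = 1334961/3628800 = 16481/44800.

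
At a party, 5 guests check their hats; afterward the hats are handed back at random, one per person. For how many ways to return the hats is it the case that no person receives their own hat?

!5 = 5! · Σ_{k=0}^{5} (-1)^k/k!
= 5! - 5!/1! + 5!/2! - 5!/3! + 5!/4! - 5!/5!
= 120 - 120 + 60 - 20 + 5 - 1
= 44

44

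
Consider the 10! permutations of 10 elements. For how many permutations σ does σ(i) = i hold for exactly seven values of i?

240

Pick the 7 fixed positions: C(10,7) = 120 ways.
The remaining 3 must be deranged: !3 = 2.
Total: 120 × 2 = 240.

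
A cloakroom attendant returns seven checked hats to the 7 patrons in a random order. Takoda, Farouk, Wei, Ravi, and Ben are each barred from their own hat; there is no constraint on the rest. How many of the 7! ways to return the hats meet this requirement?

Let A_j be the event that the j-th constrained one is fixed. By inclusion-exclusion over the 5 events:
Σ_{j=0}^{5} (-1)^j C(5,j)(7-j)!
= C(5,0)·7! - C(5,1)·6! + C(5,2)·5! - C(5,3)·4! + C(5,4)·3! - C(5,5)·2!
= 5040 - 3600 + 1200 - 240 + 30 - 2
= 2428

2428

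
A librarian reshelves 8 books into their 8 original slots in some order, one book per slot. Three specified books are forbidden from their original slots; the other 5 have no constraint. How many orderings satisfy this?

Inclusion-exclusion on the 3 forbidden self-matches:
Σ_{j=0}^{3} (-1)^j C(3,j)(8-j)!
= C(3,0)·8! - C(3,1)·7! + C(3,2)·6! - C(3,3)·5!
= 40320 - 15120 + 2160 - 120
= 27240

27240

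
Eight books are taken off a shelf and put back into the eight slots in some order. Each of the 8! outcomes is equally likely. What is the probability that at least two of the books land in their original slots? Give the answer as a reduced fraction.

Favorable outcomes: Σ_{i≥2} C(8,i)·!(8-i) = 28·265 + 56·44 + 70·9 + 56·2 + 28·1 + 8·0 + 1·1 = 10655.
Total outcomes: 8! = 40320.
Probability = 10655/40320 = 2131/8064.

2131/8064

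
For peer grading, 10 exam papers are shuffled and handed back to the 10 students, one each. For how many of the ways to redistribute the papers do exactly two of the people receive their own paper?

Pick the 2 fixed positions: C(10,2) = 45 ways.
The other 8 form a derangement: !8 = 14833.
Total: 45 × 14833 = 667485.

667485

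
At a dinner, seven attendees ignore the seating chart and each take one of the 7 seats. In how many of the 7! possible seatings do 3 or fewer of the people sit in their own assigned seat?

4948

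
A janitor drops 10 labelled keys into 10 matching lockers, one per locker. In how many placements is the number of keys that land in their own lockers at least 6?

2176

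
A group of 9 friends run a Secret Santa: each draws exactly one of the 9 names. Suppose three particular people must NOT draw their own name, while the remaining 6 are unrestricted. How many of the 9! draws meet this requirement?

256320

Inclusion-exclusion on the 3 forbidden self-matches:
Σ_{j=0}^{3} (-1)^j C(3,j)(9-j)!
= C(3,0)·9! - C(3,1)·8! + C(3,2)·7! - C(3,3)·6!
= 362880 - 120960 + 15120 - 720
= 256320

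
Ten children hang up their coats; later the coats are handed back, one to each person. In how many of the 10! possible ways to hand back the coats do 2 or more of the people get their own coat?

958879

# with exactly i fixed is C(10,i)·!(10-i); sum over i=2..10:
  i=2: C(10,2)·!8 = 45·14833 = 667485
  i=3: C(10,3)·!7 = 120·1854 = 222480
  i=4: C(10,4)·!6 = 210·265 = 55650
  i=5: C(10,5)·!5 = 252·44 = 11088
  i=6: C(10,6)·!4 = 210·9 = 1890
  i=7: C(10,7)·!3 = 120·2 = 240
  i=8: C(10,8)·!2 = 45·1 = 45
  i=9: C(10,9)·!1 = 10·0 = 0
  i=10: C(10,10)·!0 = 1·1 = 1
Total = 958879.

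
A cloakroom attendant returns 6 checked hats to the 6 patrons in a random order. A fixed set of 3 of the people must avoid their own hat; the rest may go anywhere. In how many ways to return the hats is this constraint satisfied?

Inclusion-exclusion on the 3 forbidden self-matches:
Σ_{j=0}^{3} (-1)^j C(3,j)(6-j)!
= C(3,0)·6! - C(3,1)·5! + C(3,2)·4! - C(3,3)·3!
= 720 - 360 + 72 - 6
= 426

426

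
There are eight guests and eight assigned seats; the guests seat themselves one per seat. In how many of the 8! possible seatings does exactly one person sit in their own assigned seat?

14832

Pick the single fixed position: C(8,1) = 8 ways.
The remaining 7 must be deranged: !7 = 1854.
Total: 8 × 1854 = 14832.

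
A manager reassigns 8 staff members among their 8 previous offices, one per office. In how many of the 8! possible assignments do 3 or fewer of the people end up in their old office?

39549

Sum C(8,i)·!(8-i) for i = 0..3:
  i=0: C(8,0)·!8 = 1·14833 = 14833
  i=1: C(8,1)·!7 = 8·1854 = 14832
  i=2: C(8,2)·!6 = 28·265 = 7420
  i=3: C(8,3)·!5 = 56·44 = 2464
Total = 39549.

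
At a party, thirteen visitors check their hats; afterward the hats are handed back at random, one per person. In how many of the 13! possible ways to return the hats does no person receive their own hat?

!13 is the nearest integer to 13!/e.
13! = 6227020800, and 6227020800/e ≈ 2290792932.07, so !13 = 2290792932.

2290792932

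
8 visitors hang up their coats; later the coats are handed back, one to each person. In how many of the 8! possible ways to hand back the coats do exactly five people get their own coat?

112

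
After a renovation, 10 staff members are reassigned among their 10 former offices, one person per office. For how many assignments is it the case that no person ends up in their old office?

!10 is the nearest integer to 10!/e.
10! = 3628800, and 3628800/e ≈ 1334960.92, so !10 = 1334961.

1334961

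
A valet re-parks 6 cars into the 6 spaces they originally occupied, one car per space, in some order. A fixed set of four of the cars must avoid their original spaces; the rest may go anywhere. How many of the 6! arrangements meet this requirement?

362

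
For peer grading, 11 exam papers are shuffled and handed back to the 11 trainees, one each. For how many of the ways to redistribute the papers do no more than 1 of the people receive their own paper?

# with exactly i fixed is C(11,i)·!(11-i); sum over i=0..1:
  i=0: C(11,0)·!11 = 1·14684570 = 14684570
  i=1: C(11,1)·!10 = 11·1334961 = 14684571
Total = 29369141.

29369141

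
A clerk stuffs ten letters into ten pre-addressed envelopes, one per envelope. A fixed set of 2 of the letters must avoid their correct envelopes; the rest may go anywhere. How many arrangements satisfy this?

2943360

Inclusion-exclusion on the 2 forbidden self-matches:
Σ_{j=0}^{2} (-1)^j C(2,j)(10-j)!
= C(2,0)·10! - C(2,1)·9! + C(2,2)·8!
= 3628800 - 725760 + 40320
= 2943360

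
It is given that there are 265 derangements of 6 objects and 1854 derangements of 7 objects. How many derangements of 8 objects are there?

14833

!8 = (8-1)·(!7 + !6) = 7·(1854 + 265) = 7·2119 = 14833.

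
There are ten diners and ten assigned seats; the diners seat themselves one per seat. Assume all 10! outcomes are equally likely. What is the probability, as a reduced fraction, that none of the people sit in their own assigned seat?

16481/44800

Favorable outcomes: !10 = 1334961.
Total outcomes: 10! = 3628800.
Probability = 1334961/3628800 = 16481/44800.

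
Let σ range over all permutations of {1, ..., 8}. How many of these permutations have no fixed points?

14833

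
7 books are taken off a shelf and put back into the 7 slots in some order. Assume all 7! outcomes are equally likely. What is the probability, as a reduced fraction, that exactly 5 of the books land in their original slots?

Favorable outcomes: C(7,5)·!2 = 21·1 = 21.
Total outcomes: 7! = 5040.
Probability = 21/5040 = 1/240.

1/240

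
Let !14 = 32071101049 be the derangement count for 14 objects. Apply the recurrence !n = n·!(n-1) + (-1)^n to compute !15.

481066515734

!15 = 15·32071101049 - 1 = 481066515734.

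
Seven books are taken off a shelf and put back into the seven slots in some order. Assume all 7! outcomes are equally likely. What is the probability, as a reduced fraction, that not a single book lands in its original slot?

Favorable outcomes: !7 = 1854.
Total outcomes: 7! = 5040.
Probability = 1854/5040 = 103/280.

103/280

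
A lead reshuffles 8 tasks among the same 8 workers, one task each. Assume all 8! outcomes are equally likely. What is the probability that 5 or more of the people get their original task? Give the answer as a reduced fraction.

Favorable outcomes: Σ_{i≥5} C(8,i)·!(8-i) = 56·2 + 28·1 + 8·0 + 1·1 = 141.
Total outcomes: 8! = 40320.
Probability = 141/40320 = 47/13440.

47/13440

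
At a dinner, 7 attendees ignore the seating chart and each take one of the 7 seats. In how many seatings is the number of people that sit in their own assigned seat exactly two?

Choose which 2 of the 7 are fixed: C(7,2) = 21.
The other 5 form a derangement: !5 = 44.
Total: 21 × 44 = 924.

924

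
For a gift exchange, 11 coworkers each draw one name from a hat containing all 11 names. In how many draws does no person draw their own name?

The number of derangements of 11 is !11 = Σ_{k=0}^{11} (-1)^k·11!/k!
= 11! - 11!/1! + 11!/2! - 11!/3! + 11!/4! - 11!/5! + 11!/6! - 11!/7! + 11!/8! - 11!/9! + 11!/10! - 11!/11!
= 39916800 - 39916800 + 19958400 - 6652800 + 1663200 - 332640 + 55440 - 7920 + 990 - 110 + 11 - 1
= 14684570

14684570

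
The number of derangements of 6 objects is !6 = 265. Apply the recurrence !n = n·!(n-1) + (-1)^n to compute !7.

1854

!7 = 7·265 - 1 = 1854.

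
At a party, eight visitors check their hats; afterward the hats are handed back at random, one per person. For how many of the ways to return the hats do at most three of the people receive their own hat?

# with exactly i fixed is C(8,i)·!(8-i); sum over i=0..3:
  i=0: C(8,0)·!8 = 1·14833 = 14833
  i=1: C(8,1)·!7 = 8·1854 = 14832
  i=2: C(8,2)·!6 = 28·265 = 7420
  i=3: C(8,3)·!5 = 56·44 = 2464
Total = 39549.

39549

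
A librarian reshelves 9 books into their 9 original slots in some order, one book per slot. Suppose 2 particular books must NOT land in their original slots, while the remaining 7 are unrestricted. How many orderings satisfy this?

Let A_j be the event that the j-th constrained one is fixed. By inclusion-exclusion over the 2 events:
Σ_{j=0}^{2} (-1)^j C(2,j)(9-j)!
= C(2,0)·9! - C(2,1)·8! + C(2,2)·7!
= 362880 - 80640 + 5040
= 287280

287280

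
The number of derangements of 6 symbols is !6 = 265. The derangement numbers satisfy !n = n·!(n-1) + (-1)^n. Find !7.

!7 = 7·265 - 1 = 1854.

1854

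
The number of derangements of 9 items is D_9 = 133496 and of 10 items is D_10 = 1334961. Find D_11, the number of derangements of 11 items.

14684570

D_11 = (11-1)·(D_10 + D_9) = 10·(1334961 + 133496) = 10·1468457 = 14684570.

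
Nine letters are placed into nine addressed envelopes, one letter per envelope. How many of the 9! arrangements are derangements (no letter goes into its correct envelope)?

133496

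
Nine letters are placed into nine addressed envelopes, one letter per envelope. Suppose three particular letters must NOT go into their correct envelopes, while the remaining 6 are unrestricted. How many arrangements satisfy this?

Let A_j be the event that the j-th constrained one is fixed. By inclusion-exclusion over the 3 events:
Σ_{j=0}^{3} (-1)^j C(3,j)(9-j)!
= C(3,0)·9! - C(3,1)·8! + C(3,2)·7! - C(3,3)·6!
= 362880 - 120960 + 15120 - 720
= 256320

256320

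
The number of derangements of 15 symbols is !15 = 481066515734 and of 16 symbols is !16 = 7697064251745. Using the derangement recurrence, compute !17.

!17 = (17-1)·(!16 + !15) = 16·(7697064251745 + 481066515734) = 16·8178130767479 = 130850092279664.

130850092279664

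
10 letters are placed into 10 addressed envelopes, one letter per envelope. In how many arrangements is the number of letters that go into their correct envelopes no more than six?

3628514

# with exactly i fixed is C(10,i)·!(10-i); sum over i=0..6:
  i=0: C(10,0)·!10 = 1·1334961 = 1334961
  i=1: C(10,1)·!9 = 10·133496 = 1334960
  i=2: C(10,2)·!8 = 45·14833 = 667485
  i=3: C(10,3)·!7 = 120·1854 = 222480
  i=4: C(10,4)·!6 = 210·265 = 55650
  i=5: C(10,5)·!5 = 252·44 = 11088
  i=6: C(10,6)·!4 = 210·9 = 1890
Total = 3628514.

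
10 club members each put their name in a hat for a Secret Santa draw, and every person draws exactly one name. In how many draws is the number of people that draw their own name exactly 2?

Choose which 2 of the 10 are fixed: C(10,2) = 45.
The other 8 form a derangement: !8 = 14833.
Total: 45 × 14833 = 667485.

667485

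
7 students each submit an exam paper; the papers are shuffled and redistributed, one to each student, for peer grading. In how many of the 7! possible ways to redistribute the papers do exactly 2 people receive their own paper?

Pick the 2 fixed positions: C(7,2) = 21 ways.
The other 5 form a derangement: !5 = 44.
Total: 21 × 44 = 924.

924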